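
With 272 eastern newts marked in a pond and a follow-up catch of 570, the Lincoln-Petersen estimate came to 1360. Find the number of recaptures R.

R = 114

From N = M·C/R: R = M·C / N = 272·570 / 1360 = 155040 / 1360 = 114.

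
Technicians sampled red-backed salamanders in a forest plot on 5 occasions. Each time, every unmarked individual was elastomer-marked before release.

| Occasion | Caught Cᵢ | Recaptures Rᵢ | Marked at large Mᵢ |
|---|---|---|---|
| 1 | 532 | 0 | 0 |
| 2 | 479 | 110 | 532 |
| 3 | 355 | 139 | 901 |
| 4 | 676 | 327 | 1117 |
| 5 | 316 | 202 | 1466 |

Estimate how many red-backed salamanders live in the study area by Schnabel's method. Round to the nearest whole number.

N ≈ 2305

Σ MᵢCᵢ = 0·532 + 532·479 + 901·355 + 1117·676 + 1466·316 = 0 + 254828 + 319855 + 755092 + 463256 = 1793031
Σ Rᵢ = 0 + 110 + 139 + 327 + 202 = 778
N̂ = 1793031 / 778 ≈ 2304.7 → 2305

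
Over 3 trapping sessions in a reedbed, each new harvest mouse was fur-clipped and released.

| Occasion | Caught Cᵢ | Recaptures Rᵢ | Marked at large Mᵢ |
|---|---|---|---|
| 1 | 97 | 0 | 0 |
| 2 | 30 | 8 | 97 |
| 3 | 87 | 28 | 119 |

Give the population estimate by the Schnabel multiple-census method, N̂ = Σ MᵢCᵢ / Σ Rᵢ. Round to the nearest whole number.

Σ MᵢCᵢ = 0·97 + 97·30 + 119·87 = 0 + 2910 + 10353 = 13263
Σ Rᵢ = 0 + 8 + 28 = 36
N̂ = 13263 / 36 ≈ 368.4 → 368

N ≈ 368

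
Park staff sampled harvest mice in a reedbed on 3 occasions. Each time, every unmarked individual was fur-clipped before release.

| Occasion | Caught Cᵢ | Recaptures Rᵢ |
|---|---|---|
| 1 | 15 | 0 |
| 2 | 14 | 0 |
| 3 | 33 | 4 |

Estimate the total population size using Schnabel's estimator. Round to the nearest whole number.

N ≈ 292

Marked at large before each occasion: Mᵢ = Σⱼ<ᵢ (Cⱼ − Rⱼ) → M1=0, M2=15, M3=29
Σ MᵢCᵢ = 0·15 + 15·14 + 29·33 = 0 + 210 + 957 = 1167
Σ Rᵢ = 0 + 0 + 4 = 4
N̂ = 1167 / 4 ≈ 291.8 → 292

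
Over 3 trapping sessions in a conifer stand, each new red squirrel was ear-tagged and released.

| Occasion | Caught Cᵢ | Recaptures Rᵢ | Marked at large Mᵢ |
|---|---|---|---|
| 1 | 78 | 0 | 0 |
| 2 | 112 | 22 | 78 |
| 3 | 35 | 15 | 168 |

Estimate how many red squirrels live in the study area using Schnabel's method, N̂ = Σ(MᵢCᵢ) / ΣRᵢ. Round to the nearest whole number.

N ≈ 395

Σ MᵢCᵢ = 0·78 + 78·112 + 168·35 = 0 + 8736 + 5880 = 14616
Σ Rᵢ = 0 + 22 + 15 = 37
N̂ = 14616 / 37 ≈ 395.0 → 395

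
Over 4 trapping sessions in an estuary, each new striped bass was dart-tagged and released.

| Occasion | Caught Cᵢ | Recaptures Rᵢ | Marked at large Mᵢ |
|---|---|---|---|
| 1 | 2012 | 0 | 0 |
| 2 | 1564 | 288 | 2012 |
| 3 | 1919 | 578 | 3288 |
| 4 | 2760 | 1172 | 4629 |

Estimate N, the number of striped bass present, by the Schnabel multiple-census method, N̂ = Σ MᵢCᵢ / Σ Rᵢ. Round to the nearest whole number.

Σ MᵢCᵢ = 0·2012 + 2012·1564 + 3288·1919 + 4629·2760 = 0 + 3146768 + 6309672 + 12776040 = 22232480
Σ Rᵢ = 0 + 288 + 578 + 1172 = 2038
N̂ = 22232480 / 2038 ≈ 10909.0 → 10909

N ≈ 10,909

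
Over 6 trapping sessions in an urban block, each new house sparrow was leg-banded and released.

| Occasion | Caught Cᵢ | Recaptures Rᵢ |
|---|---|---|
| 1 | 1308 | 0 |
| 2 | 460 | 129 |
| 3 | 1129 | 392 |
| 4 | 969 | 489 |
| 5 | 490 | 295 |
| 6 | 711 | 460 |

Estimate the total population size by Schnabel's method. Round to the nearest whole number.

Marked at large before each occasion: Mᵢ = Σⱼ<ᵢ (Cⱼ − Rⱼ) → M1=0, M2=1308, M3=1639, M4=2376, M5=2856, M6=3051
Σ MᵢCᵢ = 0·1308 + 1308·460 + 1639·1129 + 2376·969 + 2856·490 + 3051·711 = 0 + 601680 + 1850431 + 2302344 + 1399440 + 2169261 = 8323156
Σ Rᵢ = 0 + 129 + 392 + 489 + 295 + 460 = 1765
N̂ = 8323156 / 1765 ≈ 4715.7 → 4716

N ≈ 4716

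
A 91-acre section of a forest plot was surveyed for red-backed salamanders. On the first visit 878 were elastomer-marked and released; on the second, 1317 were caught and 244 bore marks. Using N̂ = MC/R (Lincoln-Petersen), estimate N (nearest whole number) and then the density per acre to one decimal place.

N̂ = 878·1317/244 = 1156326/244 ≈ 4739.0 → 4739
Density = N̂ / area = 4739 / 91 ≈ 52.08 → 52.1 per acre

density ≈ 52.1 red-backed salamanders per acre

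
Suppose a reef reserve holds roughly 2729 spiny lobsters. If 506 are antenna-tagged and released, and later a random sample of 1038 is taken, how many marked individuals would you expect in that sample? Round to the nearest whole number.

The marked fraction of the population is 506/2729, so in a sample of 1038 expect C·(M/N) marked.
E[R] = 506 × 1038 / 2729 = 525228 / 2729 ≈ 192.46 → 192

expected recaptures ≈ 192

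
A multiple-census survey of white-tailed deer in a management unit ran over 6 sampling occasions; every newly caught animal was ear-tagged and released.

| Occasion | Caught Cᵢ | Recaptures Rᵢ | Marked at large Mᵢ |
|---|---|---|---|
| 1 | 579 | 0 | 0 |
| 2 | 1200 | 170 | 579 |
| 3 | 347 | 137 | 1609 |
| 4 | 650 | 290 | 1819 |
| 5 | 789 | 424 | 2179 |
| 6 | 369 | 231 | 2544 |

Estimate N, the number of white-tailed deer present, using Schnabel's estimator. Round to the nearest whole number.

N ≈ 4068

Σ MᵢCᵢ = 0·579 + 579·1200 + 1609·347 + 1819·650 + 2179·789 + 2544·369 = 0 + 694800 + 558323 + 1182350 + 1719231 + 938736 = 5093440
Σ Rᵢ = 0 + 170 + 137 + 290 + 424 + 231 = 1252
N̂ = 5093440 / 1252 ≈ 4068.2 → 4068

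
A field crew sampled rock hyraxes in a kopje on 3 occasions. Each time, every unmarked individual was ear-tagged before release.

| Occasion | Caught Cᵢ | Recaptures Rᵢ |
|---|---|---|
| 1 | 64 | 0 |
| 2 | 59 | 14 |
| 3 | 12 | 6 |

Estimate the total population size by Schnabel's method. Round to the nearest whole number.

N ≈ 254

Marked at large before each occasion: Mᵢ = Σⱼ<ᵢ (Cⱼ − Rⱼ) → M1=0, M2=64, M3=109
Σ MᵢCᵢ = 0·64 + 64·59 + 109·12 = 0 + 3776 + 1308 = 5084
Σ Rᵢ = 0 + 14 + 6 = 20
N̂ = 5084 / 20 ≈ 254.2 → 254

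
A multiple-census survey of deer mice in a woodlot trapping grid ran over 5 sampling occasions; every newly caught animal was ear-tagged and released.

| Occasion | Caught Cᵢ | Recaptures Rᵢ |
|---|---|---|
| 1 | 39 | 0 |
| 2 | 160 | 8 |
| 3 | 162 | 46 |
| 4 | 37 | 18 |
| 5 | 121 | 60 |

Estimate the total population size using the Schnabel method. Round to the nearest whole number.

N ≈ 667

Marked at large before each occasion: Mᵢ = Σⱼ<ᵢ (Cⱼ − Rⱼ) → M1=0, M2=39, M3=191, M4=307, M5=326
Σ MᵢCᵢ = 0·39 + 39·160 + 191·162 + 307·37 + 326·121 = 0 + 6240 + 30942 + 11359 + 39446 = 87987
Σ Rᵢ = 0 + 8 + 46 + 18 + 60 = 132
N̂ = 87987 / 132 ≈ 666.6 → 667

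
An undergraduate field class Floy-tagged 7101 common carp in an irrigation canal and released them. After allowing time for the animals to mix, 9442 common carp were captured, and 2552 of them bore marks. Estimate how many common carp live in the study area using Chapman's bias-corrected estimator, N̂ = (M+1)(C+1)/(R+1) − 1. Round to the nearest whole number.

N̂ = (7101+1)(9442+1)/(2552+1) − 1 = 7102·9443/2553 − 1
= 67064186/2553 − 1 ≈ 26268.8 − 1 ≈ 26267.8 → 26268

N ≈ 26,268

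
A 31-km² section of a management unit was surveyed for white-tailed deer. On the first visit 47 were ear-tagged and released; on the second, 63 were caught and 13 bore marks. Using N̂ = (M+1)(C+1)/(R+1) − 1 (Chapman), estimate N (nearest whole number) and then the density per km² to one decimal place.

density ≈ 7.0 white-tailed deer per km²

N̂ = 48·64/14 − 1 = 3072/14 − 1 ≈ 218.4 → 218
Density = N̂ / area = 218 / 31 ≈ 7.03 → 7.0 per km²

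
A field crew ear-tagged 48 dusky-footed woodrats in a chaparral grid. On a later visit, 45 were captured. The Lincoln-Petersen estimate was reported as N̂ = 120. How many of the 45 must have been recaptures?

R = 18

From N = M·C/R: R = M·C / N = 48·45 / 120 = 2160 / 120 = 18.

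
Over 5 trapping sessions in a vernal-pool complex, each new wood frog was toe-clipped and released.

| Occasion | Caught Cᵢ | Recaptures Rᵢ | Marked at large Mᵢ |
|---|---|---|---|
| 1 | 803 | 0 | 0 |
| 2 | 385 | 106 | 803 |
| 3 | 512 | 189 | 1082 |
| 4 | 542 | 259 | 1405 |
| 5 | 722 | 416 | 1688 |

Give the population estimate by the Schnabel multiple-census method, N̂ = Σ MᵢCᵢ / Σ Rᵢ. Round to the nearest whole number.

N ≈ 2931

Σ MᵢCᵢ = 0·803 + 803·385 + 1082·512 + 1405·542 + 1688·722 = 0 + 309155 + 553984 + 761510 + 1218736 = 2843385
Σ Rᵢ = 0 + 106 + 189 + 259 + 416 = 970
N̂ = 2843385 / 970 ≈ 2931.3 → 2931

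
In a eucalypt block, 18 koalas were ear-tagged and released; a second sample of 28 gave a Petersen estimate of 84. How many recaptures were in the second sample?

From N = M·C/R: R = M·C / N = 18·28 / 84 = 504 / 84 = 6.

R = 6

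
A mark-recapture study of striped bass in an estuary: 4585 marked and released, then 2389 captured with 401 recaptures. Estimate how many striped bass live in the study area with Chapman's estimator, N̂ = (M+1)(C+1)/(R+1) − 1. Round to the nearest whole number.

N ≈ 27,264

N̂ = (4585+1)(2389+1)/(401+1) − 1 = 4586·2390/402 − 1
= 10960540/402 − 1 ≈ 27265.0 − 1 ≈ 27264.0 → 27264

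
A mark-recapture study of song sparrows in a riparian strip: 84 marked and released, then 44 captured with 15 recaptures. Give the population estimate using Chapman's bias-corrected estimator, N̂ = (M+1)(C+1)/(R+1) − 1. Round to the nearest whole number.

N ≈ 238

N̂ = (84+1)(44+1)/(15+1) − 1 = 85·45/16 − 1
= 3825/16 − 1 ≈ 239.1 − 1 ≈ 238.1 → 238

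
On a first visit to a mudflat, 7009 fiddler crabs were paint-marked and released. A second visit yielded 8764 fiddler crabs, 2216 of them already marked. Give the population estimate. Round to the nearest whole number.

Lincoln-Petersen assumes M/N = R/C, so N = M·C / R.
N = (7009 × 8764) / 2216 = 61426876 / 2216 ≈ 27719.7 → 27720

N ≈ 27,720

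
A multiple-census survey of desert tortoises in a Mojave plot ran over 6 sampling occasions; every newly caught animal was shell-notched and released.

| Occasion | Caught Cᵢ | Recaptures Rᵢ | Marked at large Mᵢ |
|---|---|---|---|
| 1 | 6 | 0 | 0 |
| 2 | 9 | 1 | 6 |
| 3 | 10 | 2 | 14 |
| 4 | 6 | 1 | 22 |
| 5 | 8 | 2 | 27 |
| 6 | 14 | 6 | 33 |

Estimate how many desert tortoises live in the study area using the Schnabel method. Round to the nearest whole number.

Σ MᵢCᵢ = 0·6 + 6·9 + 14·10 + 22·6 + 27·8 + 33·14 = 0 + 54 + 140 + 132 + 216 + 462 = 1004
Σ Rᵢ = 0 + 1 + 2 + 1 + 2 + 6 = 12
N̂ = 1004 / 12 ≈ 83.7 → 84

N ≈ 84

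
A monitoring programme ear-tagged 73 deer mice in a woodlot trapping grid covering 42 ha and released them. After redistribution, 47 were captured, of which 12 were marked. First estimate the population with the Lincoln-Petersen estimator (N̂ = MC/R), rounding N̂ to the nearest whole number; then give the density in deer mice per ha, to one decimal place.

N̂ = 73·47/12 = 3431/12 ≈ 285.9 → 286
Density = N̂ / area = 286 / 42 ≈ 6.81 → 6.8 per ha

density ≈ 6.8 deer mice per ha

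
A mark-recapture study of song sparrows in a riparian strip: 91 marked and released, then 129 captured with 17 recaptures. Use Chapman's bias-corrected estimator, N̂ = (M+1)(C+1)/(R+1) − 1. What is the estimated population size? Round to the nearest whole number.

N ≈ 663

N̂ = (91+1)(129+1)/(17+1) − 1 = 92·130/18 − 1
= 11960/18 − 1 ≈ 664.4 − 1 ≈ 663.4 → 663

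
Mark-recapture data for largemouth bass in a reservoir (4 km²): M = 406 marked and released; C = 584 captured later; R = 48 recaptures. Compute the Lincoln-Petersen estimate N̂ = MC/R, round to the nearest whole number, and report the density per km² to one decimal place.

N̂ = 406·584/48 = 237104/48 ≈ 4939.7 → 4940
Density = N̂ / area = 4940 / 4 = 1235.0 per km²

density ≈ 1235.0 largemouth bass per km²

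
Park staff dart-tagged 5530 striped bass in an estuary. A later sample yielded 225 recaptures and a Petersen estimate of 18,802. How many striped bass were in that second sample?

C = 765

From N = M·C/R: C = N·R / M = 18802·225 / 5530 = 4230450 / 5530 = 765.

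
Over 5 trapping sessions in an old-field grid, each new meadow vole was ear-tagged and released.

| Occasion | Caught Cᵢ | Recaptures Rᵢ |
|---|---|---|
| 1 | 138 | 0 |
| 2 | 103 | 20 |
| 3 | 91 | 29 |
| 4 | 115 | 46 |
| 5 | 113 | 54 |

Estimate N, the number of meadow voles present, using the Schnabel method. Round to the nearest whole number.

N ≈ 716

Marked at large before each occasion: Mᵢ = Σⱼ<ᵢ (Cⱼ − Rⱼ) → M1=0, M2=138, M3=221, M4=283, M5=352
Σ MᵢCᵢ = 0·138 + 138·103 + 221·91 + 283·115 + 352·113 = 0 + 14214 + 20111 + 32545 + 39776 = 106646
Σ Rᵢ = 0 + 20 + 29 + 46 + 54 = 149
N̂ = 106646 / 149 ≈ 715.7 → 716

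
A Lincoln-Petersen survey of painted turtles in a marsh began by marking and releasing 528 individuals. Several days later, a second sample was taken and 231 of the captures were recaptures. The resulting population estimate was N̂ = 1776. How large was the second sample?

From N = M·C/R: C = N·R / M = 1776·231 / 528 = 410256 / 528 = 777.

C = 777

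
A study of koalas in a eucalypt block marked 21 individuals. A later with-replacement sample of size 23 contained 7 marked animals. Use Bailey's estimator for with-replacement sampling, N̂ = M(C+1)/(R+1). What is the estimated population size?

N = 63

N̂ = 21·(23+1)/(7+1) = 21·24/8 = 504/8 = 63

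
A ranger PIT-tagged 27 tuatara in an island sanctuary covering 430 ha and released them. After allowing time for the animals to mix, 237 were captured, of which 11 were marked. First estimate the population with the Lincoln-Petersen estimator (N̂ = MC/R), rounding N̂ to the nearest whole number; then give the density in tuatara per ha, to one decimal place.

N̂ = 27·237/11 = 6399/11 ≈ 581.7 → 582
Density = N̂ / area = 582 / 430 ≈ 1.35 → 1.4 per ha

density ≈ 1.4 tuatara per ha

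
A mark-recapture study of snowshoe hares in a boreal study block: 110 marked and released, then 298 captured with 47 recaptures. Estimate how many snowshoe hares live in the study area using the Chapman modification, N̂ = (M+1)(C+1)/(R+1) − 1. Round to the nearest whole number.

N ≈ 690

N̂ = (110+1)(298+1)/(47+1) − 1 = 111·299/48 − 1
= 33189/48 − 1 ≈ 691.4 − 1 ≈ 690.4 → 690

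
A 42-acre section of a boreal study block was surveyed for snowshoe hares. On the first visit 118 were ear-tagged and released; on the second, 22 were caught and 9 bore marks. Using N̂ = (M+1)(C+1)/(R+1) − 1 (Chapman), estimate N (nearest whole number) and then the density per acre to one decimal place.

N̂ = 119·23/10 − 1 = 2737/10 − 1 ≈ 272.7 → 273
Density = N̂ / area = 273 / 42 ≈ 6.50 → 6.5 per acre

density ≈ 6.5 snowshoe hares per acre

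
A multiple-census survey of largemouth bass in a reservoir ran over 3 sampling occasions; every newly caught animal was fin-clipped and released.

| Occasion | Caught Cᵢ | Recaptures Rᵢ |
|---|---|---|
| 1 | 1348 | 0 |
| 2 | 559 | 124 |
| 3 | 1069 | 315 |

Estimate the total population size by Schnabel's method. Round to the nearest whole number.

Marked at large before each occasion: Mᵢ = Σⱼ<ᵢ (Cⱼ − Rⱼ) → M1=0, M2=1348, M3=1783
Σ MᵢCᵢ = 0·1348 + 1348·559 + 1783·1069 = 0 + 753532 + 1906027 = 2659559
Σ Rᵢ = 0 + 124 + 315 = 439
N̂ = 2659559 / 439 ≈ 6058.2 → 6058

N ≈ 6058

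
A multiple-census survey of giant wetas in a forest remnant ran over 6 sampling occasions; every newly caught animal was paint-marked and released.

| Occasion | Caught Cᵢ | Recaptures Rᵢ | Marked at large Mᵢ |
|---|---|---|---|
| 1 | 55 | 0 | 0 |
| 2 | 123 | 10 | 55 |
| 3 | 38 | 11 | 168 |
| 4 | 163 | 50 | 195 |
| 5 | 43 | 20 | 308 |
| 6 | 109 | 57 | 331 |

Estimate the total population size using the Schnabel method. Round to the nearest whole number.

Σ MᵢCᵢ = 0·55 + 55·123 + 168·38 + 195·163 + 308·43 + 331·109 = 0 + 6765 + 6384 + 31785 + 13244 + 36079 = 94257
Σ Rᵢ = 0 + 10 + 11 + 50 + 20 + 57 = 148
N̂ = 94257 / 148 ≈ 636.9 → 637

N ≈ 637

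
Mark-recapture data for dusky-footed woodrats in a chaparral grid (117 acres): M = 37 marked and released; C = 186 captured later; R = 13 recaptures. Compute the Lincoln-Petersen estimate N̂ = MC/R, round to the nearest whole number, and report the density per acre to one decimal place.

N̂ = 37·186/13 = 6882/13 ≈ 529.4 → 529
Density = N̂ / area = 529 / 117 ≈ 4.52 → 4.5 per acre

density ≈ 4.5 dusky-footed woodrats per acre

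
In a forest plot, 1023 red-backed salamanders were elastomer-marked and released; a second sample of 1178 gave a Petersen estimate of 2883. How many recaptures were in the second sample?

From N = M·C/R: R = M·C / N = 1023·1178 / 2883 = 1205094 / 2883 = 418.

R = 418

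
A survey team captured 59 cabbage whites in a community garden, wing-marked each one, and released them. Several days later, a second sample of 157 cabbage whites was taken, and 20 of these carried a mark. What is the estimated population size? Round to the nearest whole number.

N = (59 × 157) / 20 = 9263 / 20 ≈ 463.1 → 463

N ≈ 463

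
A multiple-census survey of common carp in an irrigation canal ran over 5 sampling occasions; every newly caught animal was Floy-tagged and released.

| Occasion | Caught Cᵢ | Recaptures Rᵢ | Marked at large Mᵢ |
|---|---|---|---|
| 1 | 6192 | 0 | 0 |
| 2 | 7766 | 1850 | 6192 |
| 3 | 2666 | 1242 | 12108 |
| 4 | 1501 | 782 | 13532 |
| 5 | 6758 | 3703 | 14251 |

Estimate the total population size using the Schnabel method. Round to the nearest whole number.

Σ MᵢCᵢ = 0·6192 + 6192·7766 + 12108·2666 + 13532·1501 + 14251·6758 = 0 + 48087072 + 32279928 + 20311532 + 96308258 = 196986790
Σ Rᵢ = 0 + 1850 + 1242 + 782 + 3703 = 7577
N̂ = 196986790 / 7577 ≈ 25998.0 → 25998

N ≈ 25,998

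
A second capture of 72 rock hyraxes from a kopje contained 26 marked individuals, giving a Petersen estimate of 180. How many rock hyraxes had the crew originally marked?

M = 65

From N = M·C/R: M = N·R / C = 180·26 / 72 = 4680 / 72 = 65.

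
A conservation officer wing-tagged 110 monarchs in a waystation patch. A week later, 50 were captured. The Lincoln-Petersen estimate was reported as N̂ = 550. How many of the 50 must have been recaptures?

From N = M·C/R: R = M·C / N = 110·50 / 550 = 5500 / 550 = 10.

R = 10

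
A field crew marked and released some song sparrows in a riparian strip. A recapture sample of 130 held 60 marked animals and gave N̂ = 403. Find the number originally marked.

From N = M·C/R: M = N·R / C = 403·60 / 130 = 24180 / 130 = 186.

M = 186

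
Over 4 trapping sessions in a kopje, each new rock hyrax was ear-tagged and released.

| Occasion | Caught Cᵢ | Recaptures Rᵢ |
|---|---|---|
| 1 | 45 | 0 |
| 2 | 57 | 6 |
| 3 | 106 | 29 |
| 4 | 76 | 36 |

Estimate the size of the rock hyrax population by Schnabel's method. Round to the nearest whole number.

Marked at large before each occasion: Mᵢ = Σⱼ<ᵢ (Cⱼ − Rⱼ) → M1=0, M2=45, M3=96, M4=173
Σ MᵢCᵢ = 0·45 + 45·57 + 96·106 + 173·76 = 0 + 2565 + 10176 + 13148 = 25889
Σ Rᵢ = 0 + 6 + 29 + 36 = 71
N̂ = 25889 / 71 ≈ 364.6 → 365

N ≈ 365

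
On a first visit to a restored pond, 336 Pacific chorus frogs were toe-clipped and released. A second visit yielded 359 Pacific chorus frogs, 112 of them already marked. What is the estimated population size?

N = (336 × 359) / 112 = 120624 / 112 = 1077

N = 1077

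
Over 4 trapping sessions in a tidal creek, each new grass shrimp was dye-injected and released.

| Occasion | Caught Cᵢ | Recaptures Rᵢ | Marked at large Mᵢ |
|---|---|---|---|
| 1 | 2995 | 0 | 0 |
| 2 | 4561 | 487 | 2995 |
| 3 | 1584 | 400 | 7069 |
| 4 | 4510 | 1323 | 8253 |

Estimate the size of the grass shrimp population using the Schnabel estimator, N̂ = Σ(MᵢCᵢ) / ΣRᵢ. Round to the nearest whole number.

N ≈ 28,090

Σ MᵢCᵢ = 0·2995 + 2995·4561 + 7069·1584 + 8253·4510 = 0 + 13660195 + 11197296 + 37221030 = 62078521
Σ Rᵢ = 0 + 487 + 400 + 1323 = 2210
N̂ = 62078521 / 2210 ≈ 28089.8 → 28090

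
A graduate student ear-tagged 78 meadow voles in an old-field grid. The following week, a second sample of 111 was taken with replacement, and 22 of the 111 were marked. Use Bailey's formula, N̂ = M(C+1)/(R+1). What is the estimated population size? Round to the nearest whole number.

N̂ = 78·(111+1)/(22+1) = 78·112/23 = 8736/23 ≈ 379.8 → 380

N ≈ 380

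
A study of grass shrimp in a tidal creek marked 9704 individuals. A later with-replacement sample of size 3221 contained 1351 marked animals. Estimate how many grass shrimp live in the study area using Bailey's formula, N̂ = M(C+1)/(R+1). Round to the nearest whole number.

N̂ = 9704·(3221+1)/(1351+1) = 9704·3222/1352 = 31266288/1352 ≈ 23126.0 → 23126

N ≈ 23,126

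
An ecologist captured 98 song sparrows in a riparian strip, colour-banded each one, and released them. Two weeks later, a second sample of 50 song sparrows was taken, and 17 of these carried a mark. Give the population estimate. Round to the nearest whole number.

N ≈ 288

N = (98 × 50) / 17 = 4900 / 17 ≈ 288.2 → 288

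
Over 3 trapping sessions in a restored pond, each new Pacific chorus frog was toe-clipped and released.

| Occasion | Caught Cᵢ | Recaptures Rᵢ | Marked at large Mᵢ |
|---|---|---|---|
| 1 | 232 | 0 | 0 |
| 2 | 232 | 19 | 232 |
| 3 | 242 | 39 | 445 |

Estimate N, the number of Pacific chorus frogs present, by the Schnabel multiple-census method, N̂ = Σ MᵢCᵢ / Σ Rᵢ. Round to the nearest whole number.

Σ MᵢCᵢ = 0·232 + 232·232 + 445·242 = 0 + 53824 + 107690 = 161514
Σ Rᵢ = 0 + 19 + 39 = 58
N̂ = 161514 / 58 ≈ 2784.7 → 2785

N ≈ 2785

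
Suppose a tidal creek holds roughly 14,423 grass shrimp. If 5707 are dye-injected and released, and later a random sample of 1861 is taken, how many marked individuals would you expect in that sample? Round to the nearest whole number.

The marked fraction of the population is 5707/14423, so in a sample of 1861 expect C·(M/N) marked.
E[R] = 5707 × 1861 / 14423 = 10620727 / 14423 ≈ 736.4 → 736

expected recaptures ≈ 736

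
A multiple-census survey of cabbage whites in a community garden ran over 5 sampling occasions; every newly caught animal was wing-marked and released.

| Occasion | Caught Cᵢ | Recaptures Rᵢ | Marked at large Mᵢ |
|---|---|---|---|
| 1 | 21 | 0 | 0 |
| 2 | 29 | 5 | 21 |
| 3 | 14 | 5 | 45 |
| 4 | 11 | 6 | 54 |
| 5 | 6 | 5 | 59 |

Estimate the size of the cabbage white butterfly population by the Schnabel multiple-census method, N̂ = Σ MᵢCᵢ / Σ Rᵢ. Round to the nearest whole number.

Σ MᵢCᵢ = 0·21 + 21·29 + 45·14 + 54·11 + 59·6 = 0 + 609 + 630 + 594 + 354 = 2187
Σ Rᵢ = 0 + 5 + 5 + 6 + 5 = 21
N̂ = 2187 / 21 ≈ 104.1 → 104

N ≈ 104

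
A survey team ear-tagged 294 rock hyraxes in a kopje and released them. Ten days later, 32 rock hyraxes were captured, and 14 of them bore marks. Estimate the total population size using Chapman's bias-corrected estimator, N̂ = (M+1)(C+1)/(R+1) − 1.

N̂ = (294+1)(32+1)/(14+1) − 1 = 295·33/15 − 1
= 9735/15 − 1 = 649 − 1 = 648

N = 648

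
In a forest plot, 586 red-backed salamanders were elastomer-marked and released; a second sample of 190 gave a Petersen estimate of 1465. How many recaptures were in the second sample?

From N = M·C/R: R = M·C / N = 586·190 / 1465 = 111340 / 1465 = 76.

R = 76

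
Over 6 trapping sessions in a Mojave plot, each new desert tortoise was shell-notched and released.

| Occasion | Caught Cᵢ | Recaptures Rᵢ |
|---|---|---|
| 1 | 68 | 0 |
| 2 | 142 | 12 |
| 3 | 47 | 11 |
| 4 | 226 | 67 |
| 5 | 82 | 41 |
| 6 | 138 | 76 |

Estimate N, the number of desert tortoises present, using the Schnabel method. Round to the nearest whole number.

Marked at large before each occasion: Mᵢ = Σⱼ<ᵢ (Cⱼ − Rⱼ) → M1=0, M2=68, M3=198, M4=234, M5=393, M6=434
Σ MᵢCᵢ = 0·68 + 68·142 + 198·47 + 234·226 + 393·82 + 434·138 = 0 + 9656 + 9306 + 52884 + 32226 + 59892 = 163964
Σ Rᵢ = 0 + 12 + 11 + 67 + 41 + 76 = 207
N̂ = 163964 / 207 ≈ 792.1 → 792

N ≈ 792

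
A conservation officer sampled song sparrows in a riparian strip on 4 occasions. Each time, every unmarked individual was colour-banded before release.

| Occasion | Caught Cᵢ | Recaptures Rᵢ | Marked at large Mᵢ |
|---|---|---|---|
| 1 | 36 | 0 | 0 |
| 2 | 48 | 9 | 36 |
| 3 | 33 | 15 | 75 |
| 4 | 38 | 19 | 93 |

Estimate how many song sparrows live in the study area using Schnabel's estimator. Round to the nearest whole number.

N ≈ 180

Σ MᵢCᵢ = 0·36 + 36·48 + 75·33 + 93·38 = 0 + 1728 + 2475 + 3534 = 7737
Σ Rᵢ = 0 + 9 + 15 + 19 = 43
N̂ = 7737 / 43 ≈ 179.9 → 180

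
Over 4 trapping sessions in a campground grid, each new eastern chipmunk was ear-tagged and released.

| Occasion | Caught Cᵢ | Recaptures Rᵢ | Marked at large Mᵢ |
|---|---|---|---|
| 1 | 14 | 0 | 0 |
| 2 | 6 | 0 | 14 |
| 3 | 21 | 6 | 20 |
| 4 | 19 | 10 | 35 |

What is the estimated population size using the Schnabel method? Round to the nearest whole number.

N ≈ 73

Σ MᵢCᵢ = 0·14 + 14·6 + 20·21 + 35·19 = 0 + 84 + 420 + 665 = 1169
Σ Rᵢ = 0 + 0 + 6 + 10 = 16
N̂ = 1169 / 16 ≈ 73.1 → 73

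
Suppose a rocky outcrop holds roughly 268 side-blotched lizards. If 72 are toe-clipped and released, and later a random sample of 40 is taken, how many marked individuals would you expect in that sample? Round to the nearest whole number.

Expected recaptures E[R] = M·C / N.
E[R] = 72 × 40 / 268 = 2880 / 268 ≈ 10.7 → 11

expected recaptures ≈ 11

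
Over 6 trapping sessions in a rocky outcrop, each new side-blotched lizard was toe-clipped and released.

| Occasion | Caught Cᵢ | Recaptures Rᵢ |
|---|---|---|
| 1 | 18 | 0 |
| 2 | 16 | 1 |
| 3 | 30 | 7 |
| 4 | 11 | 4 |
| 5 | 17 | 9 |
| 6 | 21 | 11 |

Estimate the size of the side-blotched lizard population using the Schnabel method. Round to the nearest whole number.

Marked at large before each occasion: Mᵢ = Σⱼ<ᵢ (Cⱼ − Rⱼ) → M1=0, M2=18, M3=33, M4=56, M5=63, M6=71
Σ MᵢCᵢ = 0·18 + 18·16 + 33·30 + 56·11 + 63·17 + 71·21 = 0 + 288 + 990 + 616 + 1071 + 1491 = 4456
Σ Rᵢ = 0 + 1 + 7 + 4 + 9 + 11 = 32
N̂ = 4456 / 32 ≈ 139.2 → 139

N ≈ 139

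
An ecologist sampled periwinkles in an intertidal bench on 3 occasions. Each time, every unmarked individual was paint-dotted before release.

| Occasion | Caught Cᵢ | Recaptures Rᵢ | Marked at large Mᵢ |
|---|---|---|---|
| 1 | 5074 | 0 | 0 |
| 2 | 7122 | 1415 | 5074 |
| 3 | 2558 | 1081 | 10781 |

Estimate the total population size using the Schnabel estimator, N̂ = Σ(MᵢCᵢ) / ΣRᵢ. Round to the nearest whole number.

N ≈ 25,527

Σ MᵢCᵢ = 0·5074 + 5074·7122 + 10781·2558 = 0 + 36137028 + 27577798 = 63714826
Σ Rᵢ = 0 + 1415 + 1081 = 2496
N̂ = 63714826 / 2496 ≈ 25526.8 → 25527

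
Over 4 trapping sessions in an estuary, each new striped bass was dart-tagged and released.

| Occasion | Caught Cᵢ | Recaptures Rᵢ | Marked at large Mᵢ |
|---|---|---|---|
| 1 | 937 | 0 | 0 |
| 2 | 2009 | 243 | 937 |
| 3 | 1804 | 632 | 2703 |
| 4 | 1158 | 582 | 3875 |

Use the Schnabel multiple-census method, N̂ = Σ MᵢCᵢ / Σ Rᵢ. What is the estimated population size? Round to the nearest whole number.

Σ MᵢCᵢ = 0·937 + 937·2009 + 2703·1804 + 3875·1158 = 0 + 1882433 + 4876212 + 4487250 = 11245895
Σ Rᵢ = 0 + 243 + 632 + 582 = 1457
N̂ = 11245895 / 1457 ≈ 7718.5 → 7719

N ≈ 7719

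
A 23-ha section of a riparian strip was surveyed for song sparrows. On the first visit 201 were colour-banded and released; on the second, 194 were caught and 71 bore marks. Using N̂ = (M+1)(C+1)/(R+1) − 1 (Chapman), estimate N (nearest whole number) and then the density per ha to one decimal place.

N̂ = 202·195/72 − 1 = 39390/72 − 1 ≈ 546.1 → 546
Density = N̂ / area = 546 / 23 ≈ 23.74 → 23.7 per ha

density ≈ 23.7 song sparrows per ha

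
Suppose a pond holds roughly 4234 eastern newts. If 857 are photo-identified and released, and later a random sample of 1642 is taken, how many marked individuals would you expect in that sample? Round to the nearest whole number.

expected recaptures ≈ 332

Expected recaptures E[R] = M·C / N.
E[R] = 857 × 1642 / 4234 = 1407194 / 4234 ≈ 332.4 → 332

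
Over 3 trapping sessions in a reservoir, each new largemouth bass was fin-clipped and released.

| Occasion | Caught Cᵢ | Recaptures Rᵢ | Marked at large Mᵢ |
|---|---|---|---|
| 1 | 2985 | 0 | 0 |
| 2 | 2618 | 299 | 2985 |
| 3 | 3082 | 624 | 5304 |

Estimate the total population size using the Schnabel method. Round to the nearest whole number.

Σ MᵢCᵢ = 0·2985 + 2985·2618 + 5304·3082 = 0 + 7814730 + 16346928 = 24161658
Σ Rᵢ = 0 + 299 + 624 = 923
N̂ = 24161658 / 923 ≈ 26177.3 → 26177

N ≈ 26,177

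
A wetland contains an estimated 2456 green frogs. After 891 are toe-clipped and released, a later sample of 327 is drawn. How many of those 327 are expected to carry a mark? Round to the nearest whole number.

The marked fraction of the population is 891/2456, so in a sample of 327 expect C·(M/N) marked.
E[R] = 891 × 327 / 2456 = 291357 / 2456 ≈ 118.6 → 119

expected recaptures ≈ 119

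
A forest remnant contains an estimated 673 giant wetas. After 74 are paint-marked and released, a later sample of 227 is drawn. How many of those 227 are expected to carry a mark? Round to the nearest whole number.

expected recaptures ≈ 25

The marked fraction of the population is 74/673, so in a sample of 227 expect C·(M/N) marked.
E[R] = 74 × 227 / 673 = 16798 / 673 ≈ 25.0 → 25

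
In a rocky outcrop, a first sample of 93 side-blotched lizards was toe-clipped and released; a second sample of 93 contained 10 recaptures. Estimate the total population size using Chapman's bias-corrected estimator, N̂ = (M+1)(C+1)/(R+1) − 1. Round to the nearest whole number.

N̂ = (93+1)(93+1)/(10+1) − 1 = 94·94/11 − 1
= 8836/11 − 1 ≈ 803.3 − 1 ≈ 802.3 → 802

N ≈ 802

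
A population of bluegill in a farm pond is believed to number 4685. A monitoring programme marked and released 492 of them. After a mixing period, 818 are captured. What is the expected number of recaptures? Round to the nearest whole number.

expected recaptures ≈ 86

Expected recaptures E[R] = M·C / N.
E[R] = 492 × 818 / 4685 = 402456 / 4685 ≈ 85.9 → 86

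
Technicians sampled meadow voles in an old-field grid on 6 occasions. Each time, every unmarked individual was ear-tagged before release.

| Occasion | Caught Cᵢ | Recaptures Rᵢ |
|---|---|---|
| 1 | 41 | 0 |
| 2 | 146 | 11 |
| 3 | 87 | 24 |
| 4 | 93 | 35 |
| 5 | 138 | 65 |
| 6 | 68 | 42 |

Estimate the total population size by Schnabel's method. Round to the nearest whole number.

Marked at large before each occasion: Mᵢ = Σⱼ<ᵢ (Cⱼ − Rⱼ) → M1=0, M2=41, M3=176, M4=239, M5=297, M6=370
Σ MᵢCᵢ = 0·41 + 41·146 + 176·87 + 239·93 + 297·138 + 370·68 = 0 + 5986 + 15312 + 22227 + 40986 + 25160 = 109671
Σ Rᵢ = 0 + 11 + 24 + 35 + 65 + 42 = 177
N̂ = 109671 / 177 ≈ 619.6 → 620

N ≈ 620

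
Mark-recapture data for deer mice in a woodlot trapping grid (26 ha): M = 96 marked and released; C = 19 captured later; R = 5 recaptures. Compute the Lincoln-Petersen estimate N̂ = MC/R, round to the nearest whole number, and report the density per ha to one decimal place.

N̂ = 96·19/5 = 1824/5 ≈ 364.8 → 365
Density = N̂ / area = 365 / 26 ≈ 14.04 → 14.0 per ha

density ≈ 14.0 deer mice per ha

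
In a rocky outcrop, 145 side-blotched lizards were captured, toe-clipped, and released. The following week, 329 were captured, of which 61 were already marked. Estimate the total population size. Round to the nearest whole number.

N = (145 × 329) / 61 = 47705 / 61 ≈ 782.0 → 782

N ≈ 782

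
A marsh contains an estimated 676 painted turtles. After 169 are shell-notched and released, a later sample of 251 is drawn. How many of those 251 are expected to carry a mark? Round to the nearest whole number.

expected recaptures ≈ 63

Expected recaptures E[R] = M·C / N.
E[R] = 169 × 251 / 676 = 42419 / 676 ≈ 62.8 → 63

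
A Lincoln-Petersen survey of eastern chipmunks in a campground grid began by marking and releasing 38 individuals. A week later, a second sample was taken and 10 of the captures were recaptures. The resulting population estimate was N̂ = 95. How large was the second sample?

From N = M·C/R: C = N·R / M = 95·10 / 38 = 950 / 38 = 25.

C = 25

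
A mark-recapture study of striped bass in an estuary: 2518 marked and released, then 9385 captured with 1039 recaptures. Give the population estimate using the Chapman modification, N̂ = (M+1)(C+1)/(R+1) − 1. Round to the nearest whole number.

N̂ = (2518+1)(9385+1)/(1039+1) − 1 = 2519·9386/1040 − 1
= 23643334/1040 − 1 ≈ 22734.0 − 1 ≈ 22733.0 → 22733

N ≈ 22,733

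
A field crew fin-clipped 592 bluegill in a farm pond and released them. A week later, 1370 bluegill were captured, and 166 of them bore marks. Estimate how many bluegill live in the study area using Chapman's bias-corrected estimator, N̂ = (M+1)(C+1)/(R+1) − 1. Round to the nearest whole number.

N ≈ 4867

N̂ = (592+1)(1370+1)/(166+1) − 1 = 593·1371/167 − 1
= 813003/167 − 1 ≈ 4868.3 − 1 ≈ 4867.3 → 4867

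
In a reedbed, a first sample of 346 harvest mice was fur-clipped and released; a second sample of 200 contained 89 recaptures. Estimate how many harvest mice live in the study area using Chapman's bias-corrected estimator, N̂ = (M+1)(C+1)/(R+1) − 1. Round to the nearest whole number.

N̂ = (346+1)(200+1)/(89+1) − 1 = 347·201/90 − 1
= 69747/90 − 1 ≈ 775.0 − 1 ≈ 774.0 → 774

N ≈ 774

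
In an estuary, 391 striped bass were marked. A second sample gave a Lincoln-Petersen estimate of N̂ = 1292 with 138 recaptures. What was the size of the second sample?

C = 456

From N = M·C/R: C = N·R / M = 1292·138 / 391 = 178296 / 391 = 456.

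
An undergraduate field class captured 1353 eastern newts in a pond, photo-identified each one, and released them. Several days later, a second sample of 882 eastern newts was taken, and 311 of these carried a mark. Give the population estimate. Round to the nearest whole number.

N ≈ 3837

The marked fraction in the recapture sample should equal the marked fraction in the population: 311/882 = 1353/N.
N = (1353 × 882) / 311 = 1193346 / 311 ≈ 3837.1 → 3837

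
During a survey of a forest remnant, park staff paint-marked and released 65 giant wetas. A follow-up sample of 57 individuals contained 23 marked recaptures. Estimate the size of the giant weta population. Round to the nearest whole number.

N ≈ 161

If marked individuals mix randomly, R/C ≈ M/N, giving N ≈ M·C/R.
N = (65 × 57) / 23 = 3705 / 23 ≈ 161.1 → 161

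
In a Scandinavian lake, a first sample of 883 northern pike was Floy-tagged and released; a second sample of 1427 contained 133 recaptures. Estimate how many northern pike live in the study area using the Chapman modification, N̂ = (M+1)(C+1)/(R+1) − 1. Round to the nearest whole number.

N ≈ 9420

N̂ = (883+1)(1427+1)/(133+1) − 1 = 884·1428/134 − 1
= 1262352/134 − 1 ≈ 9420.5 − 1 ≈ 9419.5 → 9420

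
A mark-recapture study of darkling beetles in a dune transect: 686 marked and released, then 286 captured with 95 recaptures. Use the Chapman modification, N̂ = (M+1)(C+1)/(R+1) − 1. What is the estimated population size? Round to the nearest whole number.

N̂ = (686+1)(286+1)/(95+1) − 1 = 687·287/96 − 1
= 197169/96 − 1 ≈ 2053.8 − 1 ≈ 2052.8 → 2053

N ≈ 2053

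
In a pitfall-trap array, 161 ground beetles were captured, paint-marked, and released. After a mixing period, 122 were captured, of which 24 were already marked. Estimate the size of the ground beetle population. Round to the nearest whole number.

N = (161 × 122) / 24 = 19642 / 24 ≈ 818.4 → 818

N ≈ 818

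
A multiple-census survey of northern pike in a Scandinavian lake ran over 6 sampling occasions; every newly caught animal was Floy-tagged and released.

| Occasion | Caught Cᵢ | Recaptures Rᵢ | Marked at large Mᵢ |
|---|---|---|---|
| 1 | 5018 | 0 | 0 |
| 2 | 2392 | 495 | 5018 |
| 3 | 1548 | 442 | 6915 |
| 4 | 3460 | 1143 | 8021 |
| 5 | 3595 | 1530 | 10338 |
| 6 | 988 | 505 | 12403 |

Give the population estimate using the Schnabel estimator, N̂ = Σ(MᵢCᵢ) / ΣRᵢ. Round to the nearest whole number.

Σ MᵢCᵢ = 0·5018 + 5018·2392 + 6915·1548 + 8021·3460 + 10338·3595 + 12403·988 = 0 + 12003056 + 10704420 + 27752660 + 37165110 + 12254164 = 99879410
Σ Rᵢ = 0 + 495 + 442 + 1143 + 1530 + 505 = 4115
N̂ = 99879410 / 4115 ≈ 24272.0 → 24272

N ≈ 24,272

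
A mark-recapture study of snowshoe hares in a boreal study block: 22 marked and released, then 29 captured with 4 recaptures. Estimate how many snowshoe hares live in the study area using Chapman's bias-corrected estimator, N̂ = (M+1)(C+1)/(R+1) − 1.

N = 137

N̂ = (22+1)(29+1)/(4+1) − 1 = 23·30/5 − 1
= 690/5 − 1 = 138 − 1 = 137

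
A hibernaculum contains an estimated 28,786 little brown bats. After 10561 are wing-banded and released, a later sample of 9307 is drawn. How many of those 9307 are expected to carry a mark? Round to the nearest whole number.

The marked fraction of the population is 10561/28786, so in a sample of 9307 expect C·(M/N) marked.
E[R] = 10561 × 9307 / 28786 = 98291227 / 28786 ≈ 3414.5 → 3415

expected recaptures ≈ 3415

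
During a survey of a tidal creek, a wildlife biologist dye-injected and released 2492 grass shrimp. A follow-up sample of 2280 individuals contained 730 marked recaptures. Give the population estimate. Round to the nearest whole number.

If marked individuals mix randomly, R/C ≈ M/N, giving N ≈ M·C/R.
N = (2492 × 2280) / 730 = 5681760 / 730 ≈ 7783.2 → 7783

N ≈ 7783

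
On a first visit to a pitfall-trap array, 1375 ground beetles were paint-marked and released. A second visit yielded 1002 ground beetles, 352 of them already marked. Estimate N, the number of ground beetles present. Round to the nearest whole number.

The marked fraction in the recapture sample should equal the marked fraction in the population: 352/1002 = 1375/N.
N = (1375 × 1002) / 352 = 1377750 / 352 ≈ 3914.1 → 3914

N ≈ 3914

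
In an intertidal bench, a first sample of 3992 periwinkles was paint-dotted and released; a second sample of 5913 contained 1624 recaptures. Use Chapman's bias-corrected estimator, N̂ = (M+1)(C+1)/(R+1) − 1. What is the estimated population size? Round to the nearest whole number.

N ≈ 14,531

N̂ = (3992+1)(5913+1)/(1624+1) − 1 = 3993·5914/1625 − 1
= 23614602/1625 − 1 ≈ 14532.1 − 1 ≈ 14531.1 → 14531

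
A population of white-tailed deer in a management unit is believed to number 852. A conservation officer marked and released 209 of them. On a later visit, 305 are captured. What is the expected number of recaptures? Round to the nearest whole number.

Expected recaptures E[R] = M·C / N.
E[R] = 209 × 305 / 852 = 63745 / 852 ≈ 74.8 → 75

expected recaptures ≈ 75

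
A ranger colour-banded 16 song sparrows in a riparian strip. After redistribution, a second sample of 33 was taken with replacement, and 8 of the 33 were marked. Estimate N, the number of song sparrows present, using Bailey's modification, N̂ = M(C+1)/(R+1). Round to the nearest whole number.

N ≈ 60

N̂ = 16·(33+1)/(8+1) = 16·34/9 = 544/9 ≈ 60.4 → 60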